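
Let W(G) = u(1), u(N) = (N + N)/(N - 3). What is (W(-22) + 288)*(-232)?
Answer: -66584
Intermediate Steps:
u(N) = 2*N/(-3 + N) (u(N) = (2*N)/(-3 + N) = 2*N/(-3 + N))
W(G) = -1 (W(G) = 2*1/(-3 + 1) = 2*1/(-2) = 2*1*(-1/2) = -1)
(W(-22) + 288)*(-232) = (-1 + 288)*(-232) = 287*(-232) = -66584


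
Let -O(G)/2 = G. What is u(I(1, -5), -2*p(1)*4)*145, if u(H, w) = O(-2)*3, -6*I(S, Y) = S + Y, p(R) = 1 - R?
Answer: 1740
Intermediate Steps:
I(S, Y) = -S/6 - Y/6 (I(S, Y) = -(S + Y)/6 = -S/6 - Y/6)
O(G) = -2*G
u(H, w) = 12 (u(H, w) = -2*(-2)*3 = 4*3 = 12)
u(I(1, -5), -2*p(1)*4)*145 = 12*145 = 1740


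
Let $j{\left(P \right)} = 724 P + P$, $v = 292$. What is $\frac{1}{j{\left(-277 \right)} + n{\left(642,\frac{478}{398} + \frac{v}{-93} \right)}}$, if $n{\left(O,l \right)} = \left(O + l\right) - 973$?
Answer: $- \frac{18507}{3722829973} \approx -4.9712 \cdot 10^{-6}$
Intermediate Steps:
$n{\left(O,l \right)} = -973 + O + l$
$j{\left(P \right)} = 725 P$
$\frac{1}{j{\left(-277 \right)} + n{\left(642,\frac{478}{398} + \frac{v}{-93} \right)}} = \frac{1}{725 \left(-277\right) + \left(-973 + 642 + \left(\frac{478}{398} + \frac{292}{-93}\right)\right)} = \frac{1}{-200825 + \left(-973 + 642 + \left(478 \cdot \frac{1}{398} + 292 \left(- \frac{1}{93}\right)\right)\right)} = \frac{1}{-200825 + \left(-973 + 642 + \left(\frac{239}{199} - \frac{292}{93}\right)\right)} = \frac{1}{-200825 - \frac{6161698}{18507}} = \frac{1}{- \frac{3722829973}{18507}} = - \frac{18507}{3722829973}$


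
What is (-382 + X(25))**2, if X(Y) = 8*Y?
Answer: 33124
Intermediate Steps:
(-382 + X(25))**2 = (-382 + 8*25)**2 = (-382 + 200)**2 = (-182)**2 = 33124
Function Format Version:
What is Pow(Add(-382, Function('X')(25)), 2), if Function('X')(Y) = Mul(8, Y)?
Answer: 33124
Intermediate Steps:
Pow(Add(-382, Function('X')(25)), 2) = Pow(Add(-382, Mul(8, 25)), 2) = Pow(Add(-382, 200), 2) = Pow(-182, 2) = 33124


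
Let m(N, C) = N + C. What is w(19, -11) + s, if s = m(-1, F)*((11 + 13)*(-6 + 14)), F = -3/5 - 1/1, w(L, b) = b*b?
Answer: -1891/5 ≈ -378.20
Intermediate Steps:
w(L, b) = b**2
F = -8/5 (F = -3*1/5 - 1*1 = -3/5 - 1 = -8/5 ≈ -1.6000)
m(N, C) = C + N
s = -2496/5 (s = (-8/5 - 1)*((11 + 13)*(-6 + 14)) = -312*8/5 = -13/5*192 = -2496/5 ≈ -499.20)
w(19, -11) + s = (-11)**2 - 2496/5 = 121 - 2496/5 = -1891/5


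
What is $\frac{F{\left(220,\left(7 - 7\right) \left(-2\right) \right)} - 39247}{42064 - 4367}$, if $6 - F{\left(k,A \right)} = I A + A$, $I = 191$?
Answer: $- \frac{39241}{37697} \approx -1.041$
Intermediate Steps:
$F{\left(k,A \right)} = 6 - 192 A$ ($F{\left(k,A \right)} = 6 - \left(191 A + A\right) = 6 - 192 A$)
$\frac{F{\left(220,\left(7 - 7\right) \left(-2\right) \right)} - 39247}{42064 - 4367} = \frac{\left(6 - 192 \left(7 - 7\right) \left(-2\right)\right) - 39247}{42064 - 4367} = \frac{\left(6 - 192 \cdot 0 \left(-2\right)\right) - 39247}{37697} = \left(\left(6 - 0\right) - 39247\right) \frac{1}{37697} = \left(\left(6 + 0\right) - 39247\right) \frac{1}{37697} = \left(6 - 39247\right) \frac{1}{37697} = \left(-39241\right) \frac{1}{37697} = - \frac{39241}{37697}$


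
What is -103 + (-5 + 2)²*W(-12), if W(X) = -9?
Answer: -184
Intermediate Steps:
-103 + (-5 + 2)²*W(-12) = -103 + (-5 + 2)²*(-9) = -103 + (-3)²*(-9) = -103 + 9*(-9) = -103 - 81 = -184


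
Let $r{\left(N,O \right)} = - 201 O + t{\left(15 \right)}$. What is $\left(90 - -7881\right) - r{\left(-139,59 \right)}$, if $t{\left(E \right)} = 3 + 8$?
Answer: $19819$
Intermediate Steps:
$t{\left(E \right)} = 11$
$r{\left(N,O \right)} = 11 - 201 O$ ($r{\left(N,O \right)} = - 201 O + 11 = 11 - 201 O$)
$\left(90 - -7881\right) - r{\left(-139,59 \right)} = \left(90 - -7881\right) - \left(11 - 11859\right) = \left(90 + 7881\right) - \left(11 - 11859\right) = 7971 - -11848 = 7971 + 11848 = 19819$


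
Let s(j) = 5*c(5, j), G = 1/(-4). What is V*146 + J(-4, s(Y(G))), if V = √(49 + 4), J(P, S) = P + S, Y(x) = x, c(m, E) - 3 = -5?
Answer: -14 + 146*√53 ≈ 1048.9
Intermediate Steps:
G = -¼ ≈ -0.25000
c(m, E) = -2 (c(m, E) = 3 - 5 = -2)
s(j) = -10 (s(j) = 5*(-2) = -10)
V = √53 ≈ 7.2801
V*146 + J(-4, s(Y(G))) = √53*146 + (-4 - 10) = 146*√53 - 14 = -14 + 146*√53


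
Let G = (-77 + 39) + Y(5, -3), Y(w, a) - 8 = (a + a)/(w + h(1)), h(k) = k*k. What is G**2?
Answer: 961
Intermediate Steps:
h(k) = k**2
Y(w, a) = 8 + 2*a/(1 + w) (Y(w, a) = 8 + (a + a)/(w + 1**2) = 8 + (2*a)/(w + 1) = 8 + (2*a)/(1 + w) = 8 + 2*a/(1 + w))
G = -31 (G = (-77 + 39) + 2*(4 - 3 + 4*5)/(1 + 5) = -38 + 2*(4 - 3 + 20)/6 = -38 + 2*(1/6)*21 = -38 + 7 = -31)
G**2 = (-31)**2 = 961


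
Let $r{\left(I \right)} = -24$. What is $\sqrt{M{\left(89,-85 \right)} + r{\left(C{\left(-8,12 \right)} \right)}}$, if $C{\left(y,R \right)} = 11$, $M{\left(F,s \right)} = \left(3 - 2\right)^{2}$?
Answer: $i \sqrt{23} \approx 4.7958 i$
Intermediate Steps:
$M{\left(F,s \right)} = 1$ ($M{\left(F,s \right)} = 1^{2} = 1$)
$\sqrt{M{\left(89,-85 \right)} + r{\left(C{\left(-8,12 \right)} \right)}} = \sqrt{1 - 24} = \sqrt{-23} = i \sqrt{23}$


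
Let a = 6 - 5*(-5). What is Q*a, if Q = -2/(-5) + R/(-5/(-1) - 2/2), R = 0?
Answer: 62/5 ≈ 12.400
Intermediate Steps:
Q = ⅖ (Q = -2/(-5) + 0/(-5/(-1) - 2/2) = -2*(-⅕) + 0/(-5*(-1) - 2*½) = ⅖ + 0/(5 - 1) = ⅖ + 0/4 = ⅖ + 0*(¼) = ⅖ + 0 = ⅖ ≈ 0.40000)
a = 31 (a = 6 + 25 = 31)
Q*a = (⅖)*31 = 62/5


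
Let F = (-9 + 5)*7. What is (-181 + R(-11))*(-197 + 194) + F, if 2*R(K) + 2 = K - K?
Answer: 518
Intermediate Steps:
R(K) = -1 (R(K) = -1 + (K - K)/2 = -1 + (½)*0 = -1 + 0 = -1)
F = -28 (F = -4*7 = -28)
(-181 + R(-11))*(-197 + 194) + F = (-181 - 1)*(-197 + 194) - 28 = -182*(-3) - 28 = 546 - 28 = 518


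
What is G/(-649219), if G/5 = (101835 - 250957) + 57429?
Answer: 458465/649219 ≈ 0.70618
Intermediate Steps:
G = -458465 (G = 5*((101835 - 250957) + 57429) = 5*(-149122 + 57429) = 5*(-91693) = -458465)
G/(-649219) = -458465/(-649219) = -458465*(-1/649219) = 458465/649219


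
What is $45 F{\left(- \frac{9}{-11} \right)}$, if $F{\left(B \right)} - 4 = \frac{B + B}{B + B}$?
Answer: $225$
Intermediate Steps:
$F{\left(B \right)} = 5$ ($F{\left(B \right)} = 4 + \frac{B + B}{B + B} = 4 + \frac{2 B}{2 B} = 4 + 2 B \frac{1}{2 B} = 4 + 1 = 5$)
$45 F{\left(- \frac{9}{-11} \right)} = 45 \cdot 5 = 225$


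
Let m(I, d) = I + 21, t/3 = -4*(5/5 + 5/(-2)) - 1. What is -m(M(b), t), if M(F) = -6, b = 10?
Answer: -15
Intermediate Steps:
t = 15 (t = 3*(-4*(5/5 + 5/(-2)) - 1) = 3*(-4*(5*(⅕) + 5*(-½)) - 1) = 3*(-4*(1 - 5/2) - 1) = 3*(-4*(-3/2) - 1) = 3*(6 - 1) = 3*5 = 15)
m(I, d) = 21 + I
-m(M(b), t) = -(21 - 6) = -1*15 = -15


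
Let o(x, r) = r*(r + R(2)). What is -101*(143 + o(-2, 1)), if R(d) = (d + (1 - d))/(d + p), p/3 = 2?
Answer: -116453/8 ≈ -14557.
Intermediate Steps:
p = 6 (p = 3*2 = 6)
R(d) = 1/(6 + d) (R(d) = (d + (1 - d))/(d + 6) = 1/(6 + d))
o(x, r) = r*(⅛ + r) (o(x, r) = r*(r + 1/(6 + 2)) = r*(r + 1/8) = r*(r + ⅛) = r*(⅛ + r))
-101*(143 + o(-2, 1)) = -101*(143 + 1*(⅛ + 1)) = -101*(143 + 1*(9/8)) = -101*(143 + 9/8) = -101*1153/8 = -116453/8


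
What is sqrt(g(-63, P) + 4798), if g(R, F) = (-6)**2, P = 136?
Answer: sqrt(4834) ≈ 69.527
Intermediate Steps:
g(R, F) = 36
sqrt(g(-63, P) + 4798) = sqrt(36 + 4798) = sqrt(4834)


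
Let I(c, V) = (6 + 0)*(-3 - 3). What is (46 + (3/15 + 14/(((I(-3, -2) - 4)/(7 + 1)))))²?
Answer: 47089/25 ≈ 1883.6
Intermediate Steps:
I(c, V) = -36 (I(c, V) = 6*(-6) = -36)
(46 + (3/15 + 14/(((I(-3, -2) - 4)/(7 + 1)))))² = (46 + (3/15 + 14/(((-36 - 4)/(7 + 1)))))² = (46 + (3*(1/15) + 14/((-40/8))))² = (46 + (⅕ + 14/((-40*⅛))))² = (46 + (⅕ + 14/(-5)))² = (46 + (⅕ + 14*(-⅕)))² = (46 + (⅕ - 14/5))² = (46 - 13/5)² = (217/5)² = 47089/25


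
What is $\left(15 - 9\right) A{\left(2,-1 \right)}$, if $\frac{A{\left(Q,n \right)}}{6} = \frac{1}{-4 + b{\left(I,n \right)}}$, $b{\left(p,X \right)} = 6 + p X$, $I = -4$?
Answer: $6$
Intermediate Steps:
$b{\left(p,X \right)} = 6 + X p$
$A{\left(Q,n \right)} = \frac{6}{2 - 4 n}$ ($A{\left(Q,n \right)} = \frac{6}{-4 + \left(6 + n \left(-4\right)\right)} = \frac{6}{-4 - \left(-6 + 4 n\right)} = \frac{6}{2 - 4 n}$)
$\left(15 - 9\right) A{\left(2,-1 \right)} = \left(15 - 9\right) \frac{3}{1 - -2} = 6 \frac{3}{1 + 2} = 6 \cdot \frac{3}{3} = 6 \cdot 3 \cdot \frac{1}{3} = 6 \cdot 1 = 6$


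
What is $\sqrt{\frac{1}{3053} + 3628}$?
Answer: $\frac{\sqrt{33815898105}}{3053} \approx 60.233$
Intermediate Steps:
$\sqrt{\frac{1}{3053} + 3628} = \sqrt{\frac{11076285}{3053}} = \frac{\sqrt{33815898105}}{3053}$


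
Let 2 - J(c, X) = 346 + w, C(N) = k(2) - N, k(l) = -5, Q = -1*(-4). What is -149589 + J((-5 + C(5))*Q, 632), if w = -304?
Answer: -149629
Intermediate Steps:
Q = 4
C(N) = -5 - N
J(c, X) = -40 (J(c, X) = 2 - (346 - 304) = 2 - 1*42 = 2 - 42 = -40)
-149589 + J((-5 + C(5))*Q, 632) = -149589 - 40 = -149629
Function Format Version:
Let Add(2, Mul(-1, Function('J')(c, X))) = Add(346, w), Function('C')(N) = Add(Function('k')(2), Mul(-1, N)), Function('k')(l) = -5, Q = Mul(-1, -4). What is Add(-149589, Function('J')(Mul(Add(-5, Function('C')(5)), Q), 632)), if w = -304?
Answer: -149629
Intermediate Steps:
Q = 4
Function('C')(N) = Add(-5, Mul(-1, N))
Function('J')(c, X) = -40 (Function('J')(c, X) = Add(2, Mul(-1, Add(346, -304))) = Add(2, Mul(-1, 42)) = Add(2, -42) = -40)
Add(-149589, Function('J')(Mul(Add(-5, Function('C')(5)), Q), 632)) = Add(-149589, -40) = -149629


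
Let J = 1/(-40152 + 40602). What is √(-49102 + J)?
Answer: I*√44191798/30 ≈ 221.59*I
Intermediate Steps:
J = 1/450 ≈ 0.0022222
√(-49102 + J) = √(-49102 + 1/450) = √(-22095899/450) = I*√44191798/30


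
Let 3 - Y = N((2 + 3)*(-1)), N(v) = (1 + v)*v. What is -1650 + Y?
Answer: -1667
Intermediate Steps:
N(v) = v*(1 + v)
Y = -17 (Y = 3 - (2 + 3)*(-1)*(1 + (2 + 3)*(-1)) = 3 - 5*(-1)*(1 + 5*(-1)) = 3 - (-5)*(1 - 5) = 3 - (-5)*(-4) = 3 - 1*20 = 3 - 20 = -17)
-1650 + Y = -1650 - 17 = -1667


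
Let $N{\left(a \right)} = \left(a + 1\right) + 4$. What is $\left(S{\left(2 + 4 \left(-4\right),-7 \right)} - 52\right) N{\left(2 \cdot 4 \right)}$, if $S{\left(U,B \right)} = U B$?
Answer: $598$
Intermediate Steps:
$N{\left(a \right)} = 5 + a$ ($N{\left(a \right)} = \left(1 + a\right) + 4 = 5 + a$)
$S{\left(U,B \right)} = B U$
$\left(S{\left(2 + 4 \left(-4\right),-7 \right)} - 52\right) N{\left(2 \cdot 4 \right)} = \left(- 7 \left(2 + 4 \left(-4\right)\right) - 52\right) \left(5 + 2 \cdot 4\right) = \left(- 7 \left(2 - 16\right) - 52\right) \left(5 + 8\right) = \left(\left(-7\right) \left(-14\right) - 52\right) 13 = \left(98 - 52\right) 13 = 46 \cdot 13 = 598$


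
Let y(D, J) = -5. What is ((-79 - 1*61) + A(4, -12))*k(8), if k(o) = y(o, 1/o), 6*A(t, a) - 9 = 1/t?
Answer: 16615/24 ≈ 692.29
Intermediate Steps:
A(t, a) = 3/2 + 1/(6*t)
k(o) = -5
((-79 - 1*61) + A(4, -12))*k(8) = ((-79 - 1*61) + (⅙)*(1 + 9*4)/4)*(-5) = ((-79 - 61) + (⅙)*(¼)*(1 + 36))*(-5) = (-140 + (⅙)*(¼)*37)*(-5) = (-140 + 37/24)*(-5) = -3323/24*(-5) = 16615/24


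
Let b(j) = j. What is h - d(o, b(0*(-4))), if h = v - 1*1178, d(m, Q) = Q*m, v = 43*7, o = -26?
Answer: -877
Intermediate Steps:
v = 301
h = -877 (h = 301 - 1*1178 = 301 - 1178 = -877)
h - d(o, b(0*(-4))) = -877 - 0*(-4)*(-26) = -877 - 0*(-26) = -877 - 1*0 = -877 + 0 = -877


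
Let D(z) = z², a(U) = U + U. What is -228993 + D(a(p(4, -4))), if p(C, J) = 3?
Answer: -228957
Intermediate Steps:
a(U) = 2*U
-228993 + D(a(p(4, -4))) = -228993 + (2*3)² = -228993 + 6² = -228993 + 36 = -228957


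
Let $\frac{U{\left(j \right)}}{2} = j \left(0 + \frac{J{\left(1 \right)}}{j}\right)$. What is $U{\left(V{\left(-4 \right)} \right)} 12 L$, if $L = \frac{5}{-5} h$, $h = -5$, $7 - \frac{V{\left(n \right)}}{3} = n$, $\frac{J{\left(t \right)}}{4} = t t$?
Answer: $480$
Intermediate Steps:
$J{\left(t \right)} = 4 t^{2}$ ($J{\left(t \right)} = 4 t t = 4 t^{2}$)
$V{\left(n \right)} = 21 - 3 n$
$U{\left(j \right)} = 8$ ($U{\left(j \right)} = 2 j \left(0 + \frac{4 \cdot 1^{2}}{j}\right) = 2 j \left(0 + \frac{4 \cdot 1}{j}\right) = 2 j \left(0 + \frac{4}{j}\right) = 2 j \frac{4}{j} = 2 \cdot 4 = 8$)
$L = 5$ ($L = \frac{5}{-5} \left(-5\right) = 5 \left(- \frac{1}{5}\right) \left(-5\right) = \left(-1\right) \left(-5\right) = 5$)
$U{\left(V{\left(-4 \right)} \right)} 12 L = 8 \cdot 12 \cdot 5 = 96 \cdot 5 = 480$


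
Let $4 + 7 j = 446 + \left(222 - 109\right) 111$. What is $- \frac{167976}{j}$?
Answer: $- \frac{167976}{1855} \approx -90.553$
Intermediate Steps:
$j = 1855$ ($j = - \frac{4}{7} + \frac{446 + \left(222 - 109\right) 111}{7} = - \frac{4}{7} + \frac{446 + 113 \cdot 111}{7} = - \frac{4}{7} + \frac{446 + 12543}{7} = - \frac{4}{7} + \frac{1}{7} \cdot 12989 = - \frac{4}{7} + \frac{12989}{7} = 1855$)
$- \frac{167976}{j} = - \frac{167976}{1855}$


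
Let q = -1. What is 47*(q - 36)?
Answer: -1739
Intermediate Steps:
47*(q - 36) = 47*(-1 - 36) = 47*(-37) = -1739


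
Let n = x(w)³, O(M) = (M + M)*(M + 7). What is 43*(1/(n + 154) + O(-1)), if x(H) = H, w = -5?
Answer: -14921/29 ≈ -514.52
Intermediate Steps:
O(M) = 2*M*(7 + M) (O(M) = (2*M)*(7 + M) = 2*M*(7 + M))
n = -125 (n = (-5)³ = -125)
43*(1/(n + 154) + O(-1)) = 43*(1/(-125 + 154) + 2*(-1)*(7 - 1)) = 43*(1/29 + 2*(-1)*6) = 43*(1/29 - 12) = 43*(-347/29) = -14921/29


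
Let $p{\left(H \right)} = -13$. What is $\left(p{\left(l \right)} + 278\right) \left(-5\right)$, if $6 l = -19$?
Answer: $-1325$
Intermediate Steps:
$l = - \frac{19}{6}$ ($l = \frac{1}{6} \left(-19\right) = - \frac{19}{6} \approx -3.1667$)
$\left(p{\left(l \right)} + 278\right) \left(-5\right) = \left(-13 + 278\right) \left(-5\right) = 265 \left(-5\right) = -1325$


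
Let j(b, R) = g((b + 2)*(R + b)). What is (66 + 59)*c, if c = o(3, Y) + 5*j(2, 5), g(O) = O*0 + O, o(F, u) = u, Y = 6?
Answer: 18250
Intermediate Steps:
g(O) = O (g(O) = 0 + O = O)
j(b, R) = (2 + b)*(R + b) (j(b, R) = (b + 2)*(R + b) = (2 + b)*(R + b))
c = 146 (c = 6 + 5*(2**2 + 2*5 + 2*2 + 5*2) = 6 + 5*(4 + 10 + 4 + 10) = 6 + 5*28 = 6 + 140 = 146)
(66 + 59)*c = (66 + 59)*146 = 125*146 = 18250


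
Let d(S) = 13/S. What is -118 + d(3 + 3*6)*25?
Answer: -2153/21 ≈ -102.52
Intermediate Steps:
-118 + d(3 + 3*6)*25 = -118 + (13/(3 + 3*6))*25 = -118 + (13/(3 + 18))*25 = -118 + (13/21)*25 = -118 + 325/21 = -2153/21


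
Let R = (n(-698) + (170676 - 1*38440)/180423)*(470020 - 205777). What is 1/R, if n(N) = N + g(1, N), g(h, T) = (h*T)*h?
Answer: -60141/22173358736032 ≈ -2.7123e-9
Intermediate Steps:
g(h, T) = T*h² (g(h, T) = (T*h)*h = T*h²)
n(N) = 2*N (n(N) = N + N*1² = N + N*1 = N + N = 2*N)
R = -22173358736032/60141 (R = (2*(-698) + (170676 - 1*38440)/180423)*(470020 - 205777) = (-1396 + (170676 - 38440)*(1/180423))*264243 = (-1396 + 132236*(1/180423))*264243 = (-1396 + 132236/180423)*264243 = -251738272/180423*264243 = -22173358736032/60141 ≈ -3.6869e+8)
1/R = 1/(-22173358736032/60141) = -60141/22173358736032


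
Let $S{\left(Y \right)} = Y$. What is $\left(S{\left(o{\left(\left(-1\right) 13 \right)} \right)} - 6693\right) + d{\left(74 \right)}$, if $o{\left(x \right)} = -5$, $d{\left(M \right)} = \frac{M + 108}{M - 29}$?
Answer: $- \frac{301228}{45} \approx -6694.0$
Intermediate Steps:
$d{\left(M \right)} = \frac{108 + M}{-29 + M}$
$\left(S{\left(o{\left(\left(-1\right) 13 \right)} \right)} - 6693\right) + d{\left(74 \right)} = \left(-5 - 6693\right) + \frac{108 + 74}{-29 + 74} = -6698 + \frac{1}{45} \cdot 182 = -6698 + \frac{182}{45} = - \frac{301228}{45}$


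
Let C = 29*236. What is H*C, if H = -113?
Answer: -773372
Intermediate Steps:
C = 6844
H*C = -113*6844 = -773372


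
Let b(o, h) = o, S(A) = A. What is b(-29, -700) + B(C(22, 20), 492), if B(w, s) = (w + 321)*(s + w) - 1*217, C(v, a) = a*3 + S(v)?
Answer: 231076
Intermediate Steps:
C(v, a) = v + 3*a (C(v, a) = a*3 + v = 3*a + v = v + 3*a)
B(w, s) = -217 + (321 + w)*(s + w) (B(w, s) = (321 + w)*(s + w) - 217 = -217 + (321 + w)*(s + w))
b(-29, -700) + B(C(22, 20), 492) = -29 + (-217 + (22 + 3*20)² + 321*492 + 321*(22 + 3*20) + 492*(22 + 3*20)) = -29 + (-217 + (22 + 60)² + 157932 + 321*(22 + 60) + 492*(22 + 60)) = -29 + (-217 + 82² + 157932 + 321*82 + 492*82) = -29 + (-217 + 6724 + 157932 + 26322 + 40344) = -29 + 231105 = 231076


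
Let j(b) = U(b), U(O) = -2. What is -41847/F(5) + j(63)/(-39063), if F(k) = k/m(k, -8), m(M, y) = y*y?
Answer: -104618839094/195315 ≈ -5.3564e+5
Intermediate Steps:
m(M, y) = y²
F(k) = k/64 (F(k) = k/((-8)²) = k/64)
j(b) = -2
-41847/F(5) + j(63)/(-39063) = -41847/((1/64)*5) - 2/(-39063) = -41847/5/64 - 2*(-1/39063) = -41847*64/5 + 2/39063 = -2678208/5 + 2/39063 = -104618839094/195315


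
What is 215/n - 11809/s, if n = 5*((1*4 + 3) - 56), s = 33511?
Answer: -2019614/1642039 ≈ -1.2299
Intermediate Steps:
n = -245 (n = 5*((4 + 3) - 56) = 5*(7 - 56) = 5*(-49) = -245)
215/n - 11809/s = 215/(-245) - 11809/33511 = 215*(-1/245) - 11809*1/33511 = -43/49 - 11809/33511 = -2019614/1642039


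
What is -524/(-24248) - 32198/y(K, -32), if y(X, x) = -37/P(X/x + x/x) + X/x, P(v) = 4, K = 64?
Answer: 780742999/272790 ≈ 2862.1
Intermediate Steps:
y(X, x) = -37/4 + X/x
-524/(-24248) - 32198/y(K, -32) = -524/(-24248) - 32198/(-37/4 + 64/(-32)) = -524*(-1/24248) - 32198/(-37/4 + 64*(-1/32)) = 131/6062 - 32198/(-37/4 - 2) = 131/6062 - 32198/(-45/4) = 131/6062 - 32198*(-4/45) = 131/6062 + 128792/45 = 780742999/272790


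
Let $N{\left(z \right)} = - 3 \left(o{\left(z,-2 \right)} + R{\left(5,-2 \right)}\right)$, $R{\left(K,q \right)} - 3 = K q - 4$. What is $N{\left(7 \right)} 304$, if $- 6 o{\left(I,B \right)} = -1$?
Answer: $9880$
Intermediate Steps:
$R{\left(K,q \right)} = -1 + K q$ ($R{\left(K,q \right)} = 3 + \left(K q - 4\right) = 3 + \left(-4 + K q\right) = -1 + K q$)
$o{\left(I,B \right)} = \frac{1}{6}$ ($o{\left(I,B \right)} = \left(- \frac{1}{6}\right) \left(-1\right) = \frac{1}{6}$)
$N{\left(z \right)} = \frac{65}{2}$ ($N{\left(z \right)} = - 3 \left(\frac{1}{6} + \left(-1 + 5 \left(-2\right)\right)\right) = - 3 \left(\frac{1}{6} - 11\right) = \left(-3\right) \left(- \frac{65}{6}\right) = \frac{65}{2}$)
$N{\left(7 \right)} 304 = \frac{65}{2} \cdot 304 = 9880$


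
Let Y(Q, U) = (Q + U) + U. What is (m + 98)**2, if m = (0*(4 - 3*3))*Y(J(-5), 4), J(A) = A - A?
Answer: 9604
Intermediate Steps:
J(A) = 0
Y(Q, U) = Q + 2*U
m = 0 (m = (0*(4 - 3*3))*(0 + 2*4) = (0*(4 - 9))*(0 + 8) = (0*(-5))*8 = 0*8 = 0)
(m + 98)**2 = (0 + 98)**2 = 98**2 = 9604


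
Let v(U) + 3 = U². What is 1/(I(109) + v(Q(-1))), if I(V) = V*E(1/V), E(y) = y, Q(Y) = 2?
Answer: ½ ≈ 0.50000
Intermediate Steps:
I(V) = 1 (I(V) = V/V = 1)
v(U) = -3 + U²
1/(I(109) + v(Q(-1))) = 1/(1 + (-3 + 2²)) = 1/(1 + (-3 + 4)) = 1/(1 + 1) = 1/2 = ½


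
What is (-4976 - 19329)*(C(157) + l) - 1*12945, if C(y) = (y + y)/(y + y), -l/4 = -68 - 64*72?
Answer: -454637970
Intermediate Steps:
l = 18704 (l = -4*(-68 - 64*72) = -4*(-68 - 4608) = -4*(-4676) = 18704)
C(y) = 1 (C(y) = (2*y)/((2*y)) = (2*y)*(1/(2*y)) = 1)
(-4976 - 19329)*(C(157) + l) - 1*12945 = (-4976 - 19329)*(1 + 18704) - 1*12945 = -24305*18705 - 12945 = -454625025 - 12945 = -454637970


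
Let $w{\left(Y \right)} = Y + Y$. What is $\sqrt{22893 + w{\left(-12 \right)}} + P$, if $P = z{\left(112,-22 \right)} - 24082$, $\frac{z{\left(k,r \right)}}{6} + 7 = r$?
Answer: $-24256 + 33 \sqrt{21} \approx -24105.0$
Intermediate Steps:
$w{\left(Y \right)} = 2 Y$
$z{\left(k,r \right)} = -42 + 6 r$
$P = -24256$ ($P = \left(-42 + 6 \left(-22\right)\right) - 24082 = \left(-42 - 132\right) - 24082 = -174 - 24082 = -24256$)
$\sqrt{22893 + w{\left(-12 \right)}} + P = \sqrt{22893 + 2 \left(-12\right)} - 24256 = \sqrt{22893 - 24} - 24256 = \sqrt{22869} - 24256 = 33 \sqrt{21} - 24256 = -24256 + 33 \sqrt{21}$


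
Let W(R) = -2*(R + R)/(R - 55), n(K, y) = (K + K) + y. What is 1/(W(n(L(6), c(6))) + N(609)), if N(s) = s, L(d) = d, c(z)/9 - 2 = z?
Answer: 29/17325 ≈ 0.0016739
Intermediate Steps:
c(z) = 18 + 9*z
n(K, y) = y + 2*K (n(K, y) = 2*K + y = y + 2*K)
W(R) = -4*R/(-55 + R) (W(R) = -2*2*R/(-55 + R) = -4*R/(-55 + R))
1/(W(n(L(6), c(6))) + N(609)) = 1/(-4*((18 + 9*6) + 2*6)/(-55 + ((18 + 9*6) + 2*6)) + 609) = 1/(-4*((18 + 54) + 12)/(-55 + ((18 + 54) + 12)) + 609) = 1/(-4*(72 + 12)/(-55 + (72 + 12)) + 609) = 1/(-4*84/(-55 + 84) + 609) = 1/(-4*84/29 + 609) = 1/(-4*84*1/29 + 609) = 1/(-336/29 + 609) = 1/(17325/29) = 29/17325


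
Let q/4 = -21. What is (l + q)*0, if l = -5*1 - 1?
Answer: 0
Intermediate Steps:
q = -84 (q = 4*(-21) = -84)
l = -6 (l = -5 - 1 = -6)
(l + q)*0 = (-6 - 84)*0 = -90*0 = 0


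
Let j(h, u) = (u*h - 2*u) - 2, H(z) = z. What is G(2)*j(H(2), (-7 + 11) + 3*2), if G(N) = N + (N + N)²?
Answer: -36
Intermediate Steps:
G(N) = N + 4*N² (G(N) = N + (2*N)² = N + 4*N²)
j(h, u) = -2 - 2*u + h*u (j(h, u) = (h*u - 2*u) - 2 = (-2*u + h*u) - 2 = -2 - 2*u + h*u)
G(2)*j(H(2), (-7 + 11) + 3*2) = (2*(1 + 4*2))*(-2 - 2*((-7 + 11) + 3*2) + 2*((-7 + 11) + 3*2)) = (2*(1 + 8))*(-2 - 2*(4 + 6) + 2*(4 + 6)) = (2*9)*(-2 - 2*10 + 2*10) = 18*(-2 - 20 + 20) = 18*(-2) = -36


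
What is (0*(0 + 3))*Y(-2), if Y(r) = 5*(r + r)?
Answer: 0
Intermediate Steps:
Y(r) = 10*r (Y(r) = 5*(2*r) = 10*r)
(0*(0 + 3))*Y(-2) = (0*(0 + 3))*(10*(-2)) = (0*3)*(-20) = 0*(-20) = 0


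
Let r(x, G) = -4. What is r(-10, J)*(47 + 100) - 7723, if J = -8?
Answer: -8311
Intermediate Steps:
r(-10, J)*(47 + 100) - 7723 = -4*(47 + 100) - 7723 = -4*147 - 7723 = -588 - 7723 = -8311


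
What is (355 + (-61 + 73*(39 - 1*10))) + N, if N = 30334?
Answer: 32745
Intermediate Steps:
(355 + (-61 + 73*(39 - 1*10))) + N = (355 + (-61 + 73*(39 - 1*10))) + 30334 = (355 + (-61 + 73*(39 - 10))) + 30334 = (355 + (-61 + 73*29)) + 30334 = (355 + (-61 + 2117)) + 30334 = (355 + 2056) + 30334 = 2411 + 30334 = 32745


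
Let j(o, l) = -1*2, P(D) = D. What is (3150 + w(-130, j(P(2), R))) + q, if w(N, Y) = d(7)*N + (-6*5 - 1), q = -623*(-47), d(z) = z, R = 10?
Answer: 31490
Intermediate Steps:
j(o, l) = -2
q = 29281
w(N, Y) = -31 + 7*N (w(N, Y) = 7*N + (-6*5 - 1) = 7*N + (-30 - 1) = 7*N - 31 = -31 + 7*N)
(3150 + w(-130, j(P(2), R))) + q = (3150 + (-31 + 7*(-130))) + 29281 = (3150 + (-31 - 910)) + 29281 = (3150 - 941) + 29281 = 2209 + 29281 = 31490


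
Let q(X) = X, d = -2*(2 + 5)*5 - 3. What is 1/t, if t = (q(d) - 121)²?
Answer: 1/37636 ≈ 2.6570e-5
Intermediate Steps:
d = -73 (d = -2*7*5 - 3 = -14*5 - 3 = -70 - 3 = -73)
t = 37636 (t = (-73 - 121)² = (-194)² = 37636)
1/t = 1/37636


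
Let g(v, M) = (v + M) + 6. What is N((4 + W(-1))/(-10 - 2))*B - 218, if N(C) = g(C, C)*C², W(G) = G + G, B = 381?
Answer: -5689/36 ≈ -158.03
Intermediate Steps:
W(G) = 2*G
g(v, M) = 6 + M + v (g(v, M) = (M + v) + 6 = 6 + M + v)
N(C) = C²*(6 + 2*C) (N(C) = (6 + C + C)*C² = (6 + 2*C)*C² = C²*(6 + 2*C))
N((4 + W(-1))/(-10 - 2))*B - 218 = (2*((4 + 2*(-1))/(-10 - 2))²*(3 + (4 + 2*(-1))/(-10 - 2)))*381 - 218 = (2*((4 - 2)/(-12))²*(3 + (4 - 2)/(-12)))*381 - 218 = (2*(2*(-1/12))²*(3 + 2*(-1/12)))*381 - 218 = (2*(-⅙)²*(3 - ⅙))*381 - 218 = (2*(1/36)*(17/6))*381 - 218 = (17/108)*381 - 218 = 2159/36 - 218 = -5689/36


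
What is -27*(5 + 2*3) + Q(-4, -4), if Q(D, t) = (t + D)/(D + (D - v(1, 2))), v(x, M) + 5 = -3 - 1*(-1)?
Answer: -289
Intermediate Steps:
v(x, M) = -7 (v(x, M) = -5 + (-3 - 1*(-1)) = -5 + (-3 + 1) = -5 - 2 = -7)
Q(D, t) = (D + t)/(7 + 2*D) (Q(D, t) = (t + D)/(D + (D - 1*(-7))) = (D + t)/(D + (D + 7)) = (D + t)/(D + (7 + D)) = (D + t)/(7 + 2*D))
-27*(5 + 2*3) + Q(-4, -4) = -27*(5 + 2*3) + (-4 - 4)/(7 + 2*(-4)) = -27*(5 + 6) - 8/(7 - 8) = -27*11 - 8/(-1) = -297 - 1*(-8) = -297 + 8 = -289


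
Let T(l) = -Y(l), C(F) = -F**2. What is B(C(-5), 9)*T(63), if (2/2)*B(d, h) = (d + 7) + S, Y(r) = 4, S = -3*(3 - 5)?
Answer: 48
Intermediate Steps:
S = 6 (S = -3*(-2) = 6)
B(d, h) = 13 + d (B(d, h) = (d + 7) + 6 = (7 + d) + 6 = 13 + d)
T(l) = -4 (T(l) = -1*4 = -4)
B(C(-5), 9)*T(63) = (13 - 1*(-5)**2)*(-4) = (13 - 1*25)*(-4) = (13 - 25)*(-4) = -12*(-4) = 48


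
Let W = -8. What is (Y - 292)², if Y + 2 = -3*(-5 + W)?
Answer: 65025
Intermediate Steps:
Y = 37 (Y = -2 - 3*(-5 - 8) = -2 - 3*(-13) = -2 + 39 = 37)
(Y - 292)² = (37 - 292)² = (-255)² = 65025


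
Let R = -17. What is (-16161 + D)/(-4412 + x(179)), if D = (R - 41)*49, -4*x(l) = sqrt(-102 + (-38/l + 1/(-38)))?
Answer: 9124609396352/2118496546435 - 76012*I*sqrt(4730294454)/2118496546435 ≈ 4.3071 - 0.0024677*I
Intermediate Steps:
x(l) = -sqrt(-3877/38 - 38/l)/4 (x(l) = -sqrt(-102 + (-38/l + 1/(-38)))/4 = -sqrt(-102 + (-38/l + 1*(-1/38)))/4 = -sqrt(-102 + (-38/l - 1/38))/4 = -sqrt(-102 + (-1/38 - 38/l))/4 = -sqrt(-3877/38 - 38/l)/4)
D = -2842 (D = (-17 - 41)*49 = -58*49 = -2842)
(-16161 + D)/(-4412 + x(179)) = (-16161 - 2842)/(-4412 - sqrt(-147326 - 54872/179)/152) = -19003/(-4412 - sqrt(-147326 - 54872*1/179)/152) = -19003/(-4412 - sqrt(-147326 - 54872/179)/152) = -19003/(-4412 - I*sqrt(4730294454)/27208)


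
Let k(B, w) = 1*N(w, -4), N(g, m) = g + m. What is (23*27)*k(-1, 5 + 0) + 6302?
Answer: 6923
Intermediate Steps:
k(B, w) = -4 + w (k(B, w) = 1*(w - 4) = 1*(-4 + w) = -4 + w)
(23*27)*k(-1, 5 + 0) + 6302 = (23*27)*(-4 + (5 + 0)) + 6302 = 621*(-4 + 5) + 6302 = 621*1 + 6302 = 621 + 6302 = 6923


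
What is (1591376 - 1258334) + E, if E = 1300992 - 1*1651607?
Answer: -17573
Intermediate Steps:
E = -350615 (E = 1300992 - 1651607 = -350615)
(1591376 - 1258334) + E = (1591376 - 1258334) - 350615 = 333042 - 350615 = -17573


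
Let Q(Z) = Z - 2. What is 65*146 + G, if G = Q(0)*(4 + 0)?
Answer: 9482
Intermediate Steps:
Q(Z) = -2 + Z
G = -8 (G = (-2 + 0)*(4 + 0) = -2*4 = -8)
65*146 + G = 65*146 - 8 = 9490 - 8 = 9482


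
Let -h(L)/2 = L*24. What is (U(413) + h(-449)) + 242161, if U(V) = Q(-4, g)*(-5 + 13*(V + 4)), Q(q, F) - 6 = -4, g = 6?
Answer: 274545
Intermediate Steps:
h(L) = -48*L (h(L) = -2*L*24 = -48*L)
Q(q, F) = 2 (Q(q, F) = 6 - 4 = 2)
U(V) = 94 + 26*V (U(V) = 2*(-5 + 13*(V + 4)) = 2*(-5 + 13*(4 + V)) = 2*(-5 + (52 + 13*V)) = 2*(47 + 13*V) = 94 + 26*V)
(U(413) + h(-449)) + 242161 = ((94 + 26*413) - 48*(-449)) + 242161 = ((94 + 10738) + 21552) + 242161 = (10832 + 21552) + 242161 = 32384 + 242161 = 274545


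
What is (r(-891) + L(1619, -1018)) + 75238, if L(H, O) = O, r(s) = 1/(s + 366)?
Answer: 38965499/525 ≈ 74220.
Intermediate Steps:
r(s) = 1/(366 + s)
(r(-891) + L(1619, -1018)) + 75238 = (1/(366 - 891) - 1018) + 75238 = (1/(-525) - 1018) + 75238 = (-1/525 - 1018) + 75238 = -534451/525 + 75238 = 38965499/525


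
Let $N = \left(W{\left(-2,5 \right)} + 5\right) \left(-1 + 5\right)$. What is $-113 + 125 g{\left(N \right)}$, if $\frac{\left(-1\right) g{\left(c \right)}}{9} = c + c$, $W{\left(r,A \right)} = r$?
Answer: $-27113$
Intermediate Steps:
$N = 12$ ($N = \left(-2 + 5\right) \left(-1 + 5\right) = 3 \cdot 4 = 12$)
$g{\left(c \right)} = - 18 c$ ($g{\left(c \right)} = - 9 \left(c + c\right) = - 9 \cdot 2 c = - 18 c$)
$-113 + 125 g{\left(N \right)} = -113 + 125 \left(\left(-18\right) 12\right) = -113 + 125 \left(-216\right) = -113 - 27000 = -27113$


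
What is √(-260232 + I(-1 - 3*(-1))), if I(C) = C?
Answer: I*√260230 ≈ 510.13*I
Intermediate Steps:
√(-260232 + I(-1 - 3*(-1))) = √(-260232 + (-1 - 3*(-1))) = √(-260232 + (-1 + 3)) = √(-260232 + 2) = √(-260230) = I*√260230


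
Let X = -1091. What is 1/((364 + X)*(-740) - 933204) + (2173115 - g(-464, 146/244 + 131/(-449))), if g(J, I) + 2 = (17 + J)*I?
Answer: 23525019011358903/10824790136 ≈ 2.1733e+6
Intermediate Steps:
g(J, I) = -2 + I*(17 + J) (g(J, I) = -2 + (17 + J)*I = -2 + I*(17 + J))
1/((364 + X)*(-740) - 933204) + (2173115 - g(-464, 146/244 + 131/(-449))) = 1/((364 - 1091)*(-740) - 933204) + (2173115 - (-2 + 17*(146/244 + 131/(-449)) + (146/244 + 131/(-449))*(-464))) = 1/(-727*(-740) - 933204) + (2173115 - (-2 + 17*(146*(1/244) + 131*(-1/449)) + (146*(1/244) + 131*(-1/449))*(-464))) = 1/(537980 - 933204) + (2173115 - (-2 + 17*(73/122 - 131/449) + (73/122 - 131/449)*(-464))) = 1/(-395224) + (2173115 - (-2 + 17*(16795/54778) + (16795/54778)*(-464))) = -1/395224 + (2173115 - (-2 + 285515/54778 - 3896440/27389)) = -1/395224 + (2173115 - 1*(-7616921/54778)) = -1/395224 + (2173115 + 7616921/54778) = -1/395224 + 119046510391/54778 = 23525019011358903/10824790136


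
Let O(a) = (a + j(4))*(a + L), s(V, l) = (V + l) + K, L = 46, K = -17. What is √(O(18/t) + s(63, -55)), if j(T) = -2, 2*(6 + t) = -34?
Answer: I*√71321/23 ≈ 11.611*I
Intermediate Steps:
t = -23 (t = -6 + (½)*(-34) = -6 - 17 = -23)
s(V, l) = -17 + V + l (s(V, l) = (V + l) - 17 = -17 + V + l)
O(a) = (-2 + a)*(46 + a) (O(a) = (a - 2)*(a + 46) = (-2 + a)*(46 + a))
√(O(18/t) + s(63, -55)) = √((-92 + (18/(-23))² + 44*(18/(-23))) + (-17 + 63 - 55)) = √((-92 + (18*(-1/23))² + 44*(18*(-1/23))) - 9) = √((-92 + (-18/23)² + 44*(-18/23)) - 9) = √((-92 + 324/529 - 792/23) - 9) = √(-66560/529 - 9) = √(-71321/529) = I*√71321/23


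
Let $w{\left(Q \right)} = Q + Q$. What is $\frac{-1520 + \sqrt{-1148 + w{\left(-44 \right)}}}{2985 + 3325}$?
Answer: $- \frac{152}{631} + \frac{i \sqrt{309}}{3155} \approx -0.24089 + 0.0055716 i$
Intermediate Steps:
$w{\left(Q \right)} = 2 Q$
$\frac{-1520 + \sqrt{-1148 + w{\left(-44 \right)}}}{2985 + 3325} = \frac{-1520 + \sqrt{-1148 + 2 \left(-44\right)}}{2985 + 3325} = \frac{-1520 + \sqrt{-1148 - 88}}{6310} = \left(-1520 + \sqrt{-1236}\right) \frac{1}{6310} = \left(-1520 + 2 i \sqrt{309}\right) \frac{1}{6310} = - \frac{152}{631} + \frac{i \sqrt{309}}{3155}$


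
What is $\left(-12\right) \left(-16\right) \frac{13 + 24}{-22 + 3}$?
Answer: $- \frac{7104}{19} \approx -373.89$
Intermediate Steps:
$\left(-12\right) \left(-16\right) \frac{13 + 24}{-22 + 3} = 192 \frac{37}{-19} = 192 \cdot 37 \left(- \frac{1}{19}\right) = 192 \left(- \frac{37}{19}\right) = - \frac{7104}{19}$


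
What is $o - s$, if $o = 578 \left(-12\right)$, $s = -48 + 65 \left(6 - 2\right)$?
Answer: $-7148$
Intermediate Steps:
$s = 212$ ($s = -48 + 65 \left(6 - 2\right) = -48 + 65 \cdot 4 = -48 + 260 = 212$)
$o = -6936$
$o - s = -6936 - 212 = -7148$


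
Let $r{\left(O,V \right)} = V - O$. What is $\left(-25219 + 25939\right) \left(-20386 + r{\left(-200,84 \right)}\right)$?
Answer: $-14473440$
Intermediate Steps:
$\left(-25219 + 25939\right) \left(-20386 + r{\left(-200,84 \right)}\right) = \left(-25219 + 25939\right) \left(-20386 + \left(84 - -200\right)\right) = 720 \left(-20386 + \left(84 + 200\right)\right) = 720 \left(-20386 + 284\right) = 720 \left(-20102\right) = -14473440$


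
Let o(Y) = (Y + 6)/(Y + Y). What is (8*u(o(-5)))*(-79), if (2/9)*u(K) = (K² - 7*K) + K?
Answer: -43371/25 ≈ -1734.8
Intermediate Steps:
o(Y) = (6 + Y)/(2*Y) (o(Y) = (6 + Y)/((2*Y)) = (6 + Y)*(1/(2*Y)) = (6 + Y)/(2*Y))
u(K) = -27*K + 9*K²/2 (u(K) = 9*((K² - 7*K) + K)/2 = 9*(K² - 6*K)/2 = -27*K + 9*K²/2)
(8*u(o(-5)))*(-79) = (8*(9*((½)*(6 - 5)/(-5))*(-6 + (½)*(6 - 5)/(-5))/2))*(-79) = (8*(9*((½)*(-⅕)*1)*(-6 + (½)*(-⅕)*1)/2))*(-79) = (8*((9/2)*(-⅒)*(-6 - ⅒)))*(-79) = (8*((9/2)*(-⅒)*(-61/10)))*(-79) = (8*(549/200))*(-79) = (549/25)*(-79) = -43371/25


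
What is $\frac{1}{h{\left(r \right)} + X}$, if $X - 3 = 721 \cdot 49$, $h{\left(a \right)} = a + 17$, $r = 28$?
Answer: $\frac{1}{35377} \approx 2.8267 \cdot 10^{-5}$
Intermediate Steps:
$h{\left(a \right)} = 17 + a$
$X = 35332$ ($X = 3 + 721 \cdot 49 = 3 + 35329 = 35332$)
$\frac{1}{h{\left(r \right)} + X} = \frac{1}{\left(17 + 28\right) + 35332} = \frac{1}{45 + 35332} = \frac{1}{35377}$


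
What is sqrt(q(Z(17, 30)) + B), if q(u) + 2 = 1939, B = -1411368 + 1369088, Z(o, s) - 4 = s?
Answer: I*sqrt(40343) ≈ 200.86*I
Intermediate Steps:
Z(o, s) = 4 + s
B = -42280
q(u) = 1937 (q(u) = -2 + 1939 = 1937)
sqrt(q(Z(17, 30)) + B) = sqrt(1937 - 42280) = sqrt(-40343) = I*sqrt(40343)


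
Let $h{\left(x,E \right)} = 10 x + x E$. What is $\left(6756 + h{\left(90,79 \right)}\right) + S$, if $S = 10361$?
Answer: $25127$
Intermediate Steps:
$h{\left(x,E \right)} = 10 x + E x$
$\left(6756 + h{\left(90,79 \right)}\right) + S = \left(6756 + 90 \left(10 + 79\right)\right) + 10361 = \left(6756 + 90 \cdot 89\right) + 10361 = \left(6756 + 8010\right) + 10361 = 14766 + 10361 = 25127$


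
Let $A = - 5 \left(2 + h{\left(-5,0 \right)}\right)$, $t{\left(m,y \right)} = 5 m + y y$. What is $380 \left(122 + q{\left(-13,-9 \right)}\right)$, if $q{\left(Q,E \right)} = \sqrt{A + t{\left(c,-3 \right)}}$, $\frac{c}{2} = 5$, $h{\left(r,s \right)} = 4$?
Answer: $46360 + 380 \sqrt{29} \approx 48406.0$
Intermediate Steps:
$c = 10$ ($c = 2 \cdot 5 = 10$)
$t{\left(m,y \right)} = y^{2} + 5 m$ ($t{\left(m,y \right)} = 5 m + y^{2} = y^{2} + 5 m$)
$A = -30$ ($A = - 5 \left(2 + 4\right) = \left(-5\right) 6 = -30$)
$q{\left(Q,E \right)} = \sqrt{29}$ ($q{\left(Q,E \right)} = \sqrt{-30 + \left(\left(-3\right)^{2} + 5 \cdot 10\right)} = \sqrt{-30 + \left(9 + 50\right)} = \sqrt{-30 + 59} = \sqrt{29}$)
$380 \left(122 + q{\left(-13,-9 \right)}\right) = 380 \left(122 + \sqrt{29}\right) = 46360 + 380 \sqrt{29}$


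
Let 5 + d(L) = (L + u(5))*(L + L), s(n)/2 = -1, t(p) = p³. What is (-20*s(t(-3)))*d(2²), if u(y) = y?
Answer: 2680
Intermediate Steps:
s(n) = -2 (s(n) = 2*(-1) = -2)
d(L) = -5 + 2*L*(5 + L) (d(L) = -5 + (L + 5)*(L + L) = -5 + (5 + L)*(2*L) = -5 + 2*L*(5 + L))
(-20*s(t(-3)))*d(2²) = (-20*(-2))*(-5 + 2*(2²)² + 10*2²) = 40*(-5 + 2*4² + 10*4) = 40*(-5 + 2*16 + 40) = 40*(-5 + 32 + 40) = 40*67 = 2680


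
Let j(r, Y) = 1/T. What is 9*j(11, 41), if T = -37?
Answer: -9/37 ≈ -0.24324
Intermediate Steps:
j(r, Y) = -1/37 (j(r, Y) = 1/(-37) = -1/37)
9*j(11, 41) = 9*(-1/37) = -9/37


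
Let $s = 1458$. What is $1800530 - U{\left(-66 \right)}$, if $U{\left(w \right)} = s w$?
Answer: $1896758$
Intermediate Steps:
$U{\left(w \right)} = 1458 w$
$1800530 - U{\left(-66 \right)} = 1800530 - 1458 \left(-66\right) = 1800530 - -96228 = 1800530 + 96228 = 1896758$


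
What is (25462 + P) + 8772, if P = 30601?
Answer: 64835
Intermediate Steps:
(25462 + P) + 8772 = (25462 + 30601) + 8772 = 56063 + 8772 = 64835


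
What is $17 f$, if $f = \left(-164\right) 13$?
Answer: $-36244$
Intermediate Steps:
$f = -2132$
$17 f = 17 \left(-2132\right) = -36244$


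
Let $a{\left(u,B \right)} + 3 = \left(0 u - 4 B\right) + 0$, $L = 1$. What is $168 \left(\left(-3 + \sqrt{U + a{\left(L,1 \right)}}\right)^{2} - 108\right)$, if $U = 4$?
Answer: $-17136 - 1008 i \sqrt{3} \approx -17136.0 - 1745.9 i$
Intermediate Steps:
$a{\left(u,B \right)} = -3 - 4 B$ ($a{\left(u,B \right)} = -3 + \left(\left(0 u - 4 B\right) + 0\right) = -3 + \left(\left(0 - 4 B\right) + 0\right) = -3 + \left(- 4 B + 0\right) = -3 - 4 B$)
$168 \left(\left(-3 + \sqrt{U + a{\left(L,1 \right)}}\right)^{2} - 108\right) = 168 \left(\left(-3 + \sqrt{4 - 7}\right)^{2} - 108\right) = 168 \left(\left(-3 + \sqrt{-3}\right)^{2} - 108\right) = 168 \left(\left(-3 + i \sqrt{3}\right)^{2} - 108\right) = 168 \left(-108 + \left(-3 + i \sqrt{3}\right)^{2}\right) = -18144 + 168 \left(-3 + i \sqrt{3}\right)^{2}$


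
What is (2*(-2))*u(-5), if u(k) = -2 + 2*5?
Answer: -32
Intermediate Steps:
u(k) = 8 (u(k) = -2 + 10 = 8)
(2*(-2))*u(-5) = (2*(-2))*8 = -4*8 = -32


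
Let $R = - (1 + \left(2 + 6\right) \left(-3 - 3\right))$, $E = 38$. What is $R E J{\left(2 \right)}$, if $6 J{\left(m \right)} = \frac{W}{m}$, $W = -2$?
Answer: $- \frac{893}{3} \approx -297.67$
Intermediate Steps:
$J{\left(m \right)} = - \frac{1}{3 m}$ ($J{\left(m \right)} = \frac{\left(-2\right) \frac{1}{m}}{6} = - \frac{1}{3 m}$)
$R = 47$ ($R = - (1 + 8 \left(-6\right)) = - (1 - 48) = \left(-1\right) \left(-47\right) = 47$)
$R E J{\left(2 \right)} = 47 \cdot 38 \left(- \frac{1}{3 \cdot 2}\right) = 1786 \left(\left(- \frac{1}{3}\right) \frac{1}{2}\right) = 1786 \left(- \frac{1}{6}\right) = - \frac{893}{3}$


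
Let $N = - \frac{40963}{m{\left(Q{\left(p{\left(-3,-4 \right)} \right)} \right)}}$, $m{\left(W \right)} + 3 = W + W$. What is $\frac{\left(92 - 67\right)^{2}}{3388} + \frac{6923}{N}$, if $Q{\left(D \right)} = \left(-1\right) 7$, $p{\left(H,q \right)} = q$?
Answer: $\frac{18449521}{6034028} \approx 3.0576$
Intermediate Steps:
$Q{\left(D \right)} = -7$
$m{\left(W \right)} = -3 + 2 W$ ($m{\left(W \right)} = -3 + \left(W + W\right) = -3 + 2 W$)
$N = \frac{40963}{17}$ ($N = - \frac{40963}{-3 + 2 \left(-7\right)} = - \frac{40963}{-3 - 14} = - \frac{40963}{-17} = \left(-40963\right) \left(- \frac{1}{17}\right) = \frac{40963}{17} \approx 2409.6$)
$\frac{\left(92 - 67\right)^{2}}{3388} + \frac{6923}{N} = \frac{\left(92 - 67\right)^{2}}{3388} + \frac{6923}{\frac{40963}{17}} = 25^{2} \cdot \frac{1}{3388} + 6923 \cdot \frac{17}{40963} = 625 \cdot \frac{1}{3388} + \frac{5117}{1781} = \frac{625}{3388} + \frac{5117}{1781} = \frac{18449521}{6034028}$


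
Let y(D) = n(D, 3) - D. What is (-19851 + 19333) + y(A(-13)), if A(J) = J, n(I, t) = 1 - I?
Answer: -491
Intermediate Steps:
y(D) = 1 - 2*D (y(D) = (1 - D) - D = 1 - 2*D)
(-19851 + 19333) + y(A(-13)) = (-19851 + 19333) + (1 - 2*(-13)) = -518 + (1 + 26) = -518 + 27 = -491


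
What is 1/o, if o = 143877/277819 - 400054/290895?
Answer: -80816158005/69289502311 ≈ -1.1664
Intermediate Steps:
o = -69289502311/80816158005 (o = 143877*(1/277819) - 400054*1/290895 = 143877/277819 - 400054/290895 = -69289502311/80816158005 ≈ -0.85737)
1/o = 1/(-69289502311/80816158005) = -80816158005/69289502311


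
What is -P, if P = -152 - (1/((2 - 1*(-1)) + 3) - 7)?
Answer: 871/6 ≈ 145.17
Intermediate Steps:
P = -871/6 (P = -152 - (1/((2 + 1) + 3) - 7) = -152 - (1/(3 + 3) - 7) = -152 - (1/6 - 7) = -152 - (-41)/6 = -152 - 1*(-41/6) = -152 + 41/6 = -871/6 ≈ -145.17)
-P = -1*(-871/6) = 871/6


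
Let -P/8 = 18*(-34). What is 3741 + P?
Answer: 8637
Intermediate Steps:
P = 4896 (P = -144*(-34) = -8*(-612) = 4896)
3741 + P = 3741 + 4896 = 8637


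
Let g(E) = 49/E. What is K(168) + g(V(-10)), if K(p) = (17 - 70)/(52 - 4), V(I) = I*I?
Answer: -737/1200 ≈ -0.61417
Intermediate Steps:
V(I) = I**2
K(p) = -53/48
K(168) + g(V(-10)) = -53/48 + 49/((-10)**2) = -53/48 + 49/100 = -737/1200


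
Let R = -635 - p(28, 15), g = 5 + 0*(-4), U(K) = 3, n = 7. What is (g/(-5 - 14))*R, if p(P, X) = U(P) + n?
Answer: 3225/19 ≈ 169.74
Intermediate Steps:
g = 5 (g = 5 + 0 = 5)
p(P, X) = 10 (p(P, X) = 3 + 7 = 10)
R = -645 (R = -635 - 1*10 = -635 - 10 = -645)
(g/(-5 - 14))*R = (5/(-5 - 14))*(-645) = (5/(-19))*(-645) = (5*(-1/19))*(-645) = -5/19*(-645) = 3225/19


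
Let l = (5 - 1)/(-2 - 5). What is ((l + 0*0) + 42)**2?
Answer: 84100/49 ≈ 1716.3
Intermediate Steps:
l = -4/7 (l = 4/(-7) = 4*(-1/7) = -4/7 ≈ -0.57143)
((l + 0*0) + 42)**2 = ((-4/7 + 0*0) + 42)**2 = ((-4/7 + 0) + 42)**2 = (-4/7 + 42)**2 = (290/7)**2 = 84100/49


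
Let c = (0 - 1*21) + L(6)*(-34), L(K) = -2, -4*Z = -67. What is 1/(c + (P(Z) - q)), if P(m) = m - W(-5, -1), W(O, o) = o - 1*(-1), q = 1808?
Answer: -4/6977 ≈ -0.00057331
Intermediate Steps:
Z = 67/4 (Z = -¼*(-67) = 67/4 ≈ 16.750)
W(O, o) = 1 + o (W(O, o) = o + 1 = 1 + o)
P(m) = m (P(m) = m - (1 - 1) = m - 1*0 = m + 0 = m)
c = 47 (c = (0 - 1*21) - 2*(-34) = (0 - 21) + 68 = -21 + 68 = 47)
1/(c + (P(Z) - q)) = 1/(47 + (67/4 - 1*1808)) = 1/(47 + (67/4 - 1808)) = 1/(47 - 7165/4) = 1/(-6977/4) = -4/6977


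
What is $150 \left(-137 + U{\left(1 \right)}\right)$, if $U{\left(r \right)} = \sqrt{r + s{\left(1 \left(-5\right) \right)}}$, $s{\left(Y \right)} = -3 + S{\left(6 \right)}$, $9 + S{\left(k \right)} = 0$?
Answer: $-20550 + 150 i \sqrt{11} \approx -20550.0 + 497.49 i$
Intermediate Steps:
$S{\left(k \right)} = -9$ ($S{\left(k \right)} = -9 + 0 = -9$)
$s{\left(Y \right)} = -12$ ($s{\left(Y \right)} = -3 - 9 = -12$)
$U{\left(r \right)} = \sqrt{-12 + r}$ ($U{\left(r \right)} = \sqrt{r - 12} = \sqrt{-12 + r}$)
$150 \left(-137 + U{\left(1 \right)}\right) = 150 \left(-137 + \sqrt{-12 + 1}\right) = 150 \left(-137 + \sqrt{-11}\right) = 150 \left(-137 + i \sqrt{11}\right) = -20550 + 150 i \sqrt{11}$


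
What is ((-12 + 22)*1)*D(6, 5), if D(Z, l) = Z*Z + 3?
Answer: 390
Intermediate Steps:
D(Z, l) = 3 + Z² (D(Z, l) = Z² + 3 = 3 + Z²)
((-12 + 22)*1)*D(6, 5) = ((-12 + 22)*1)*(3 + 6²) = (10*1)*(3 + 36) = 10*39 = 390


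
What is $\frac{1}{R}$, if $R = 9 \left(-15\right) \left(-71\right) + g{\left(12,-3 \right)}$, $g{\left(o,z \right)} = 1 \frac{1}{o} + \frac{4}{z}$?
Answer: $\frac{4}{38335} \approx 0.00010434$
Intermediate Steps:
$g{\left(o,z \right)} = \frac{1}{o} + \frac{4}{z}$
$R = \frac{38335}{4}$ ($R = 9 \left(-15\right) \left(-71\right) + \left(\frac{1}{12} + \frac{4}{-3}\right) = \left(-135\right) \left(-71\right) + \left(\frac{1}{12} + 4 \left(- \frac{1}{3}\right)\right) = 9585 + \left(\frac{1}{12} - \frac{4}{3}\right) = 9585 - \frac{5}{4} = \frac{38335}{4} \approx 9583.8$)
$\frac{1}{R} = \frac{1}{\frac{38335}{4}} = \frac{4}{38335}$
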